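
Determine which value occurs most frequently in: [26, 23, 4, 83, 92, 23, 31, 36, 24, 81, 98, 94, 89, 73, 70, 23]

23

Step 1: Count the frequency of each value:
  4: appears 1 time(s)
  23: appears 3 time(s)
  24: appears 1 time(s)
  26: appears 1 time(s)
  31: appears 1 time(s)
  36: appears 1 time(s)
  70: appears 1 time(s)
  73: appears 1 time(s)
  81: appears 1 time(s)
  83: appears 1 time(s)
  89: appears 1 time(s)
  92: appears 1 time(s)
  94: appears 1 time(s)
  98: appears 1 time(s)
Step 2: The value 23 appears most frequently (3 times).
Step 3: Mode = 23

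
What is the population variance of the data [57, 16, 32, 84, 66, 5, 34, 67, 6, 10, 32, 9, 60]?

682.7929

Step 1: Compute the mean: (57 + 16 + 32 + 84 + 66 + 5 + 34 + 67 + 6 + 10 + 32 + 9 + 60) / 13 = 36.7692
Step 2: Compute squared deviations from the mean:
  (57 - 36.7692)^2 = 409.284
  (16 - 36.7692)^2 = 431.3609
  (32 - 36.7692)^2 = 22.7456
  (84 - 36.7692)^2 = 2230.7456
  (66 - 36.7692)^2 = 854.4379
  (5 - 36.7692)^2 = 1009.284
  (34 - 36.7692)^2 = 7.6686
  (67 - 36.7692)^2 = 913.8994
  (6 - 36.7692)^2 = 946.7456
  (10 - 36.7692)^2 = 716.5917
  (32 - 36.7692)^2 = 22.7456
  (9 - 36.7692)^2 = 771.1302
  (60 - 36.7692)^2 = 539.6686
Step 3: Sum of squared deviations = 8876.3077
Step 4: Population variance = 8876.3077 / 13 = 682.7929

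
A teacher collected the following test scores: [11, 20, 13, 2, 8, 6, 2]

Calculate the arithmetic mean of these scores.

8.8571

Step 1: Sum all values: 11 + 20 + 13 + 2 + 8 + 6 + 2 = 62
Step 2: Count the number of values: n = 7
Step 3: Mean = sum / n = 62 / 7 = 8.8571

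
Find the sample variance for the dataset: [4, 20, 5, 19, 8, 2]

61.8667

Step 1: Compute the mean: (4 + 20 + 5 + 19 + 8 + 2) / 6 = 9.6667
Step 2: Compute squared deviations from the mean:
  (4 - 9.6667)^2 = 32.1111
  (20 - 9.6667)^2 = 106.7778
  (5 - 9.6667)^2 = 21.7778
  (19 - 9.6667)^2 = 87.1111
  (8 - 9.6667)^2 = 2.7778
  (2 - 9.6667)^2 = 58.7778
Step 3: Sum of squared deviations = 309.3333
Step 4: Sample variance = 309.3333 / 5 = 61.8667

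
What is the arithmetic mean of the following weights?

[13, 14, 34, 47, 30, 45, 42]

32.1429

Step 1: Sum all values: 13 + 14 + 34 + 47 + 30 + 45 + 42 = 225
Step 2: Count the number of values: n = 7
Step 3: Mean = sum / n = 225 / 7 = 32.1429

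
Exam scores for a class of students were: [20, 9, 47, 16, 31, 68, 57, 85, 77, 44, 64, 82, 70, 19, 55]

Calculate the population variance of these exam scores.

604.9067

Step 1: Compute the mean: (20 + 9 + 47 + 16 + 31 + 68 + 57 + 85 + 77 + 44 + 64 + 82 + 70 + 19 + 55) / 15 = 49.6
Step 2: Compute squared deviations from the mean:
  (20 - 49.6)^2 = 876.16
  (9 - 49.6)^2 = 1648.36
  (47 - 49.6)^2 = 6.76
  (16 - 49.6)^2 = 1128.96
  (31 - 49.6)^2 = 345.96
  (68 - 49.6)^2 = 338.56
  (57 - 49.6)^2 = 54.76
  (85 - 49.6)^2 = 1253.16
  (77 - 49.6)^2 = 750.76
  (44 - 49.6)^2 = 31.36
  (64 - 49.6)^2 = 207.36
  (82 - 49.6)^2 = 1049.76
  (70 - 49.6)^2 = 416.16
  (19 - 49.6)^2 = 936.36
  (55 - 49.6)^2 = 29.16
Step 3: Sum of squared deviations = 9073.6
Step 4: Population variance = 9073.6 / 15 = 604.9067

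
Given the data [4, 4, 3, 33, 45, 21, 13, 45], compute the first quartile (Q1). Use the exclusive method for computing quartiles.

4

Step 1: Sort the data: [3, 4, 4, 13, 21, 33, 45, 45]
Step 2: n = 8
Step 3: Using the exclusive quartile method:
  Q1 = 4
  Q2 (median) = 17
  Q3 = 42
  IQR = Q3 - Q1 = 42 - 4 = 38
Step 4: Q1 = 4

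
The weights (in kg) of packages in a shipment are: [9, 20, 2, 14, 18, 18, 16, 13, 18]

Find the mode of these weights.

18

Step 1: Count the frequency of each value:
  2: appears 1 time(s)
  9: appears 1 time(s)
  13: appears 1 time(s)
  14: appears 1 time(s)
  16: appears 1 time(s)
  18: appears 3 time(s)
  20: appears 1 time(s)
Step 2: The value 18 appears most frequently (3 times).
Step 3: Mode = 18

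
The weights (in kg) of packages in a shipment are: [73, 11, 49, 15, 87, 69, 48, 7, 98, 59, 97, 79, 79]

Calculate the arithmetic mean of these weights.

59.3077

Step 1: Sum all values: 73 + 11 + 49 + 15 + 87 + 69 + 48 + 7 + 98 + 59 + 97 + 79 + 79 = 771
Step 2: Count the number of values: n = 13
Step 3: Mean = sum / n = 771 / 13 = 59.3077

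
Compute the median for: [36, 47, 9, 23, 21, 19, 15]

21

Step 1: Sort the data in ascending order: [9, 15, 19, 21, 23, 36, 47]
Step 2: The number of values is n = 7.
Step 3: Since n is odd, the median is the middle value at position 4: 21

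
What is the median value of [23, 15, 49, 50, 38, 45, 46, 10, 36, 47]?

41.5

Step 1: Sort the data in ascending order: [10, 15, 23, 36, 38, 45, 46, 47, 49, 50]
Step 2: The number of values is n = 10.
Step 3: Since n is even, the median is the average of positions 5 and 6:
  Median = (38 + 45) / 2 = 41.5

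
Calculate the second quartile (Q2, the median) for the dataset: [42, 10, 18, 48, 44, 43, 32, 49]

42.5

Step 1: Sort the data: [10, 18, 32, 42, 43, 44, 48, 49]
Step 2: n = 8
Step 3: Q2 is the median. Since n is even, it is the average of the values at positions 4 and 5:
  Q2 = (42 + 43) / 2 = 42.5
Step 4: Q2 = 42.5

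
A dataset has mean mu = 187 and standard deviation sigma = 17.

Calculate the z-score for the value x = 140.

-2.7647

Step 1: Recall the z-score formula: z = (x - mu) / sigma
Step 2: Substitute values: z = (140 - 187) / 17
Step 3: z = -47 / 17 = -2.7647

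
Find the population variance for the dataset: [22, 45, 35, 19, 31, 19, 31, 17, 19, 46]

107.84

Step 1: Compute the mean: (22 + 45 + 35 + 19 + 31 + 19 + 31 + 17 + 19 + 46) / 10 = 28.4
Step 2: Compute squared deviations from the mean:
  (22 - 28.4)^2 = 40.96
  (45 - 28.4)^2 = 275.56
  (35 - 28.4)^2 = 43.56
  (19 - 28.4)^2 = 88.36
  (31 - 28.4)^2 = 6.76
  (19 - 28.4)^2 = 88.36
  (31 - 28.4)^2 = 6.76
  (17 - 28.4)^2 = 129.96
  (19 - 28.4)^2 = 88.36
  (46 - 28.4)^2 = 309.76
Step 3: Sum of squared deviations = 1078.4
Step 4: Population variance = 1078.4 / 10 = 107.84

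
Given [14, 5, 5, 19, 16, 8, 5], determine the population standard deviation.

5.4958

Step 1: Compute the mean: 10.2857
Step 2: Sum of squared deviations from the mean: 211.4286
Step 3: Population variance = 211.4286 / 7 = 30.2041
Step 4: Standard deviation = sqrt(30.2041) = 5.4958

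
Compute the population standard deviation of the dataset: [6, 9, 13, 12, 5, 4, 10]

3.2451

Step 1: Compute the mean: 8.4286
Step 2: Sum of squared deviations from the mean: 73.7143
Step 3: Population variance = 73.7143 / 7 = 10.5306
Step 4: Standard deviation = sqrt(10.5306) = 3.2451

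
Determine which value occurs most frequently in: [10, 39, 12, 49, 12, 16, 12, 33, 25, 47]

12

Step 1: Count the frequency of each value:
  10: appears 1 time(s)
  12: appears 3 time(s)
  16: appears 1 time(s)
  25: appears 1 time(s)
  33: appears 1 time(s)
  39: appears 1 time(s)
  47: appears 1 time(s)
  49: appears 1 time(s)
Step 2: The value 12 appears most frequently (3 times).
Step 3: Mode = 12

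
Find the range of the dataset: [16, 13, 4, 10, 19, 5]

15

Step 1: Identify the maximum value: max = 19
Step 2: Identify the minimum value: min = 4
Step 3: Range = max - min = 19 - 4 = 15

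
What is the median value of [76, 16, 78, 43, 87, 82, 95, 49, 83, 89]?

80

Step 1: Sort the data in ascending order: [16, 43, 49, 76, 78, 82, 83, 87, 89, 95]
Step 2: The number of values is n = 10.
Step 3: Since n is even, the median is the average of positions 5 and 6:
  Median = (78 + 82) / 2 = 80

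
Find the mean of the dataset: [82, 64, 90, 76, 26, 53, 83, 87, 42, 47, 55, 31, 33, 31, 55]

57

Step 1: Sum all values: 82 + 64 + 90 + 76 + 26 + 53 + 83 + 87 + 42 + 47 + 55 + 31 + 33 + 31 + 55 = 855
Step 2: Count the number of values: n = 15
Step 3: Mean = sum / n = 855 / 15 = 57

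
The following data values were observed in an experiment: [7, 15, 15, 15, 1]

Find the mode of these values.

15

Step 1: Count the frequency of each value:
  1: appears 1 time(s)
  7: appears 1 time(s)
  15: appears 3 time(s)
Step 2: The value 15 appears most frequently (3 times).
Step 3: Mode = 15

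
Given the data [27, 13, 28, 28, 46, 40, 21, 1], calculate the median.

27.5

Step 1: Sort the data in ascending order: [1, 13, 21, 27, 28, 28, 40, 46]
Step 2: The number of values is n = 8.
Step 3: Since n is even, the median is the average of positions 4 and 5:
  Median = (27 + 28) / 2 = 27.5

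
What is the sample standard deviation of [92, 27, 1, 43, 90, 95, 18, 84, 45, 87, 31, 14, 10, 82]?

35.2979

Step 1: Compute the mean: 51.3571
Step 2: Sum of squared deviations from the mean: 16197.2143
Step 3: Sample variance = 16197.2143 / 13 = 1245.9396
Step 4: Standard deviation = sqrt(1245.9396) = 35.2979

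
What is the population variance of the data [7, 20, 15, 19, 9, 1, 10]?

39.9592

Step 1: Compute the mean: (7 + 20 + 15 + 19 + 9 + 1 + 10) / 7 = 11.5714
Step 2: Compute squared deviations from the mean:
  (7 - 11.5714)^2 = 20.898
  (20 - 11.5714)^2 = 71.0408
  (15 - 11.5714)^2 = 11.7551
  (19 - 11.5714)^2 = 55.1837
  (9 - 11.5714)^2 = 6.6122
  (1 - 11.5714)^2 = 111.7551
  (10 - 11.5714)^2 = 2.4694
Step 3: Sum of squared deviations = 279.7143
Step 4: Population variance = 279.7143 / 7 = 39.9592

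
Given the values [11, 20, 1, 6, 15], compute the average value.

10.6

Step 1: Sum all values: 11 + 20 + 1 + 6 + 15 = 53
Step 2: Count the number of values: n = 5
Step 3: Mean = sum / n = 53 / 5 = 10.6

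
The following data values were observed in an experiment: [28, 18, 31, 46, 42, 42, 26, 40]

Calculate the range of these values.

28

Step 1: Identify the maximum value: max = 46
Step 2: Identify the minimum value: min = 18
Step 3: Range = max - min = 46 - 18 = 28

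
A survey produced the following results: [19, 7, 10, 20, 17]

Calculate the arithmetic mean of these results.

14.6

Step 1: Sum all values: 19 + 7 + 10 + 20 + 17 = 73
Step 2: Count the number of values: n = 5
Step 3: Mean = sum / n = 73 / 5 = 14.6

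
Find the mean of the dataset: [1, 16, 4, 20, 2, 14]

9.5

Step 1: Sum all values: 1 + 16 + 4 + 20 + 2 + 14 = 57
Step 2: Count the number of values: n = 6
Step 3: Mean = sum / n = 57 / 6 = 9.5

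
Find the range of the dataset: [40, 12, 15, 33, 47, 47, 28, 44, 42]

35

Step 1: Identify the maximum value: max = 47
Step 2: Identify the minimum value: min = 12
Step 3: Range = max - min = 47 - 12 = 35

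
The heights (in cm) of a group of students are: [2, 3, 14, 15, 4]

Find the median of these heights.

4

Step 1: Sort the data in ascending order: [2, 3, 4, 14, 15]
Step 2: The number of values is n = 5.
Step 3: Since n is odd, the median is the middle value at position 3: 4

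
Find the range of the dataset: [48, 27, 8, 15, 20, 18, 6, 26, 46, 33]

42

Step 1: Identify the maximum value: max = 48
Step 2: Identify the minimum value: min = 6
Step 3: Range = max - min = 48 - 6 = 42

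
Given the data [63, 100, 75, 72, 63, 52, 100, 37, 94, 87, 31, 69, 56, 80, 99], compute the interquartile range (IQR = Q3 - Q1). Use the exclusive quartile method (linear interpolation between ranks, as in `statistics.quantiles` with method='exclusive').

38

Step 1: Sort the data: [31, 37, 52, 56, 63, 63, 69, 72, 75, 80, 87, 94, 99, 100, 100]
Step 2: n = 15
Step 3: Using the exclusive quartile method:
  Q1 = 56
  Q2 (median) = 72
  Q3 = 94
  IQR = Q3 - Q1 = 94 - 56 = 38
Step 4: IQR = 38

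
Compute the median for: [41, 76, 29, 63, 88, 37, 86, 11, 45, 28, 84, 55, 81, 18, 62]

55

Step 1: Sort the data in ascending order: [11, 18, 28, 29, 37, 41, 45, 55, 62, 63, 76, 81, 84, 86, 88]
Step 2: The number of values is n = 15.
Step 3: Since n is odd, the median is the middle value at position 8: 55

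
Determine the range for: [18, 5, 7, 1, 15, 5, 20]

19

Step 1: Identify the maximum value: max = 20
Step 2: Identify the minimum value: min = 1
Step 3: Range = max - min = 20 - 1 = 19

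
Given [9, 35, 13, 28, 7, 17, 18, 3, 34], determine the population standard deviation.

11.0431

Step 1: Compute the mean: 18.2222
Step 2: Sum of squared deviations from the mean: 1097.5556
Step 3: Population variance = 1097.5556 / 9 = 121.9506
Step 4: Standard deviation = sqrt(121.9506) = 11.0431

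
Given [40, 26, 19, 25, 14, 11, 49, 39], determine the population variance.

160.6094

Step 1: Compute the mean: (40 + 26 + 19 + 25 + 14 + 11 + 49 + 39) / 8 = 27.875
Step 2: Compute squared deviations from the mean:
  (40 - 27.875)^2 = 147.0156
  (26 - 27.875)^2 = 3.5156
  (19 - 27.875)^2 = 78.7656
  (25 - 27.875)^2 = 8.2656
  (14 - 27.875)^2 = 192.5156
  (11 - 27.875)^2 = 284.7656
  (49 - 27.875)^2 = 446.2656
  (39 - 27.875)^2 = 123.7656
Step 3: Sum of squared deviations = 1284.875
Step 4: Population variance = 1284.875 / 8 = 160.6094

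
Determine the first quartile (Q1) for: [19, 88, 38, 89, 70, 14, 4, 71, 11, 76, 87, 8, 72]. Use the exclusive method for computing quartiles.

12.5

Step 1: Sort the data: [4, 8, 11, 14, 19, 38, 70, 71, 72, 76, 87, 88, 89]
Step 2: n = 13
Step 3: Using the exclusive quartile method:
  Q1 = 12.5
  Q2 (median) = 70
  Q3 = 81.5
  IQR = Q3 - Q1 = 81.5 - 12.5 = 69
Step 4: Q1 = 12.5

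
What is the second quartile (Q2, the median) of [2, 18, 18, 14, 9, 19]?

16

Step 1: Sort the data: [2, 9, 14, 18, 18, 19]
Step 2: n = 6
Step 3: Q2 is the median. Since n is even, it is the average of the values at positions 3 and 4:
  Q2 = (14 + 18) / 2 = 16
Step 4: Q2 = 16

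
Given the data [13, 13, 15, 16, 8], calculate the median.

13

Step 1: Sort the data in ascending order: [8, 13, 13, 15, 16]
Step 2: The number of values is n = 5.
Step 3: Since n is odd, the median is the middle value at position 3: 13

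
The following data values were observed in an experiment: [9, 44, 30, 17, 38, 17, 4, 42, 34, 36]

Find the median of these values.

32

Step 1: Sort the data in ascending order: [4, 9, 17, 17, 30, 34, 36, 38, 42, 44]
Step 2: The number of values is n = 10.
Step 3: Since n is even, the median is the average of positions 5 and 6:
  Median = (30 + 34) / 2 = 32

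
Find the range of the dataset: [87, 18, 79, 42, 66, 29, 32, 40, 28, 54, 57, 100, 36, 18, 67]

82

Step 1: Identify the maximum value: max = 100
Step 2: Identify the minimum value: min = 18
Step 3: Range = max - min = 100 - 18 = 82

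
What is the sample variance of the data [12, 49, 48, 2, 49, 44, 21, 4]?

441.6964

Step 1: Compute the mean: (12 + 49 + 48 + 2 + 49 + 44 + 21 + 4) / 8 = 28.625
Step 2: Compute squared deviations from the mean:
  (12 - 28.625)^2 = 276.3906
  (49 - 28.625)^2 = 415.1406
  (48 - 28.625)^2 = 375.3906
  (2 - 28.625)^2 = 708.8906
  (49 - 28.625)^2 = 415.1406
  (44 - 28.625)^2 = 236.3906
  (21 - 28.625)^2 = 58.1406
  (4 - 28.625)^2 = 606.3906
Step 3: Sum of squared deviations = 3091.875
Step 4: Sample variance = 3091.875 / 7 = 441.6964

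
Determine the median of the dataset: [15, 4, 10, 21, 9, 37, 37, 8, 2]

10

Step 1: Sort the data in ascending order: [2, 4, 8, 9, 10, 15, 21, 37, 37]
Step 2: The number of values is n = 9.
Step 3: Since n is odd, the median is the middle value at position 5: 10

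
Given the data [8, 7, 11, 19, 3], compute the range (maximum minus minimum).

16

Step 1: Identify the maximum value: max = 19
Step 2: Identify the minimum value: min = 3
Step 3: Range = max - min = 19 - 3 = 16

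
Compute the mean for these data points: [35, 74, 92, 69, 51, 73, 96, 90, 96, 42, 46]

69.4545

Step 1: Sum all values: 35 + 74 + 92 + 69 + 51 + 73 + 96 + 90 + 96 + 42 + 46 = 764
Step 2: Count the number of values: n = 11
Step 3: Mean = sum / n = 764 / 11 = 69.4545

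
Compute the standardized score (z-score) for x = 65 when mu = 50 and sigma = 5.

3

Step 1: Recall the z-score formula: z = (x - mu) / sigma
Step 2: Substitute values: z = (65 - 50) / 5
Step 3: z = 15 / 5 = 3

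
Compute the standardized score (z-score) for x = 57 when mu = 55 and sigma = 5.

0.4

Step 1: Recall the z-score formula: z = (x - mu) / sigma
Step 2: Substitute values: z = (57 - 55) / 5
Step 3: z = 2 / 5 = 0.4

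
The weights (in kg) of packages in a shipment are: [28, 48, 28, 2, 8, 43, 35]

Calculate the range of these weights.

46

Step 1: Identify the maximum value: max = 48
Step 2: Identify the minimum value: min = 2
Step 3: Range = max - min = 48 - 2 = 46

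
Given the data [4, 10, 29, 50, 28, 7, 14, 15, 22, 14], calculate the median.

14.5

Step 1: Sort the data in ascending order: [4, 7, 10, 14, 14, 15, 22, 28, 29, 50]
Step 2: The number of values is n = 10.
Step 3: Since n is even, the median is the average of positions 5 and 6:
  Median = (14 + 15) / 2 = 14.5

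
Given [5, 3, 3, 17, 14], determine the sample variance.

43.8

Step 1: Compute the mean: (5 + 3 + 3 + 17 + 14) / 5 = 8.4
Step 2: Compute squared deviations from the mean:
  (5 - 8.4)^2 = 11.56
  (3 - 8.4)^2 = 29.16
  (3 - 8.4)^2 = 29.16
  (17 - 8.4)^2 = 73.96
  (14 - 8.4)^2 = 31.36
Step 3: Sum of squared deviations = 175.2
Step 4: Sample variance = 175.2 / 4 = 43.8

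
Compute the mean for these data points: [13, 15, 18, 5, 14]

13

Step 1: Sum all values: 13 + 15 + 18 + 5 + 14 = 65
Step 2: Count the number of values: n = 5
Step 3: Mean = sum / n = 65 / 5 = 13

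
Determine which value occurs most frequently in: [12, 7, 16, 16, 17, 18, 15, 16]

16

Step 1: Count the frequency of each value:
  7: appears 1 time(s)
  12: appears 1 time(s)
  15: appears 1 time(s)
  16: appears 3 time(s)
  17: appears 1 time(s)
  18: appears 1 time(s)
Step 2: The value 16 appears most frequently (3 times).
Step 3: Mode = 16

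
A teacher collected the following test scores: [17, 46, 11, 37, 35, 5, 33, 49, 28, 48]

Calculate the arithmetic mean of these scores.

30.9

Step 1: Sum all values: 17 + 46 + 11 + 37 + 35 + 5 + 33 + 49 + 28 + 48 = 309
Step 2: Count the number of values: n = 10
Step 3: Mean = sum / n = 309 / 10 = 30.9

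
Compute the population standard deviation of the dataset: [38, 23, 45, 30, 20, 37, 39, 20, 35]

8.5693

Step 1: Compute the mean: 31.8889
Step 2: Sum of squared deviations from the mean: 660.8889
Step 3: Population variance = 660.8889 / 9 = 73.4321
Step 4: Standard deviation = sqrt(73.4321) = 8.5693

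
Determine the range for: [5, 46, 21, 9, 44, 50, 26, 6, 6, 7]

45

Step 1: Identify the maximum value: max = 50
Step 2: Identify the minimum value: min = 5
Step 3: Range = max - min = 50 - 5 = 45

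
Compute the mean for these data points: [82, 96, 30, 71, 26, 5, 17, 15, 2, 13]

35.7

Step 1: Sum all values: 82 + 96 + 30 + 71 + 26 + 5 + 17 + 15 + 2 + 13 = 357
Step 2: Count the number of values: n = 10
Step 3: Mean = sum / n = 357 / 10 = 35.7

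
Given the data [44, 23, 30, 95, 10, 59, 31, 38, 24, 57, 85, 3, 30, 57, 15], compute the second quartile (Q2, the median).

31

Step 1: Sort the data: [3, 10, 15, 23, 24, 30, 30, 31, 38, 44, 57, 57, 59, 85, 95]
Step 2: n = 15
Step 3: Q2 is the median. Since n is odd, it is the middle value at position 8: 31
Step 4: Q2 = 31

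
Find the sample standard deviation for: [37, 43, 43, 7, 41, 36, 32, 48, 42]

12.0324

Step 1: Compute the mean: 36.5556
Step 2: Sum of squared deviations from the mean: 1158.2222
Step 3: Sample variance = 1158.2222 / 8 = 144.7778
Step 4: Standard deviation = sqrt(144.7778) = 12.0324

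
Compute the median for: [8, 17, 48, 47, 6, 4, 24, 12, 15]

15

Step 1: Sort the data in ascending order: [4, 6, 8, 12, 15, 17, 24, 47, 48]
Step 2: The number of values is n = 9.
Step 3: Since n is odd, the median is the middle value at position 5: 15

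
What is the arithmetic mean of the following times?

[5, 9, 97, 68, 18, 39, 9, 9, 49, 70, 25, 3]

33.4167

Step 1: Sum all values: 5 + 9 + 97 + 68 + 18 + 39 + 9 + 9 + 49 + 70 + 25 + 3 = 401
Step 2: Count the number of values: n = 12
Step 3: Mean = sum / n = 401 / 12 = 33.4167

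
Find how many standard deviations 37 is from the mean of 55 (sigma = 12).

-1.5

Step 1: Recall the z-score formula: z = (x - mu) / sigma
Step 2: Substitute values: z = (37 - 55) / 12
Step 3: z = -18 / 12 = -1.5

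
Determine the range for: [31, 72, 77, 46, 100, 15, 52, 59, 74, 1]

99

Step 1: Identify the maximum value: max = 100
Step 2: Identify the minimum value: min = 1
Step 3: Range = max - min = 100 - 1 = 99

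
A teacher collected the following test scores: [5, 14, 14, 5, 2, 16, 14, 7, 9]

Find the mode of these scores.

14

Step 1: Count the frequency of each value:
  2: appears 1 time(s)
  5: appears 2 time(s)
  7: appears 1 time(s)
  9: appears 1 time(s)
  14: appears 3 time(s)
  16: appears 1 time(s)
Step 2: The value 14 appears most frequently (3 times).
Step 3: Mode = 14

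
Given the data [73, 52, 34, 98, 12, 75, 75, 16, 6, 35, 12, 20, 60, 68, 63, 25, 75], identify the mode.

75

Step 1: Count the frequency of each value:
  6: appears 1 time(s)
  12: appears 2 time(s)
  16: appears 1 time(s)
  20: appears 1 time(s)
  25: appears 1 time(s)
  34: appears 1 time(s)
  35: appears 1 time(s)
  52: appears 1 time(s)
  60: appears 1 time(s)
  63: appears 1 time(s)
  68: appears 1 time(s)
  73: appears 1 time(s)
  75: appears 3 time(s)
  98: appears 1 time(s)
Step 2: The value 75 appears most frequently (3 times).
Step 3: Mode = 75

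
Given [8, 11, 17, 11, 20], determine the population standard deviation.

4.4091

Step 1: Compute the mean: 13.4
Step 2: Sum of squared deviations from the mean: 97.2
Step 3: Population variance = 97.2 / 5 = 19.44
Step 4: Standard deviation = sqrt(19.44) = 4.4091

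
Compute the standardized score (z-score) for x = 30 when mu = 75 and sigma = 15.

-3

Step 1: Recall the z-score formula: z = (x - mu) / sigma
Step 2: Substitute values: z = (30 - 75) / 15
Step 3: z = -45 / 15 = -3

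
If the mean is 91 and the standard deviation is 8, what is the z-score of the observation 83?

-1

Step 1: Recall the z-score formula: z = (x - mu) / sigma
Step 2: Substitute values: z = (83 - 91) / 8
Step 3: z = -8 / 8 = -1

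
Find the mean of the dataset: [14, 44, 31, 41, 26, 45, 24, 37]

32.75

Step 1: Sum all values: 14 + 44 + 31 + 41 + 26 + 45 + 24 + 37 = 262
Step 2: Count the number of values: n = 8
Step 3: Mean = sum / n = 262 / 8 = 32.75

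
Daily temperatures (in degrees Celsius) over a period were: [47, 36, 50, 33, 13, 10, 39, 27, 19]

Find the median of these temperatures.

33

Step 1: Sort the data in ascending order: [10, 13, 19, 27, 33, 36, 39, 47, 50]
Step 2: The number of values is n = 9.
Step 3: Since n is odd, the median is the middle value at position 5: 33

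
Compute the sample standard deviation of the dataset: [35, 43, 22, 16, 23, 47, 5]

15.0855

Step 1: Compute the mean: 27.2857
Step 2: Sum of squared deviations from the mean: 1365.4286
Step 3: Sample variance = 1365.4286 / 6 = 227.5714
Step 4: Standard deviation = sqrt(227.5714) = 15.0855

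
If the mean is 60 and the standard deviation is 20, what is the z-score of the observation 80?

1

Step 1: Recall the z-score formula: z = (x - mu) / sigma
Step 2: Substitute values: z = (80 - 60) / 20
Step 3: z = 20 / 20 = 1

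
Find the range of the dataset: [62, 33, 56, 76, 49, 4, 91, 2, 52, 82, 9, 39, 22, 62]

89

Step 1: Identify the maximum value: max = 91
Step 2: Identify the minimum value: min = 2
Step 3: Range = max - min = 91 - 2 = 89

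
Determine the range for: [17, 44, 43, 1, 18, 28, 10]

43

Step 1: Identify the maximum value: max = 44
Step 2: Identify the minimum value: min = 1
Step 3: Range = max - min = 44 - 1 = 43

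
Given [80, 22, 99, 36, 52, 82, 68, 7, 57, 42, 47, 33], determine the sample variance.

712.8106

Step 1: Compute the mean: (80 + 22 + 99 + 36 + 52 + 82 + 68 + 7 + 57 + 42 + 47 + 33) / 12 = 52.0833
Step 2: Compute squared deviations from the mean:
  (80 - 52.0833)^2 = 779.3403
  (22 - 52.0833)^2 = 905.0069
  (99 - 52.0833)^2 = 2201.1736
  (36 - 52.0833)^2 = 258.6736
  (52 - 52.0833)^2 = 0.0069
  (82 - 52.0833)^2 = 895.0069
  (68 - 52.0833)^2 = 253.3403
  (7 - 52.0833)^2 = 2032.5069
  (57 - 52.0833)^2 = 24.1736
  (42 - 52.0833)^2 = 101.6736
  (47 - 52.0833)^2 = 25.8403
  (33 - 52.0833)^2 = 364.1736
Step 3: Sum of squared deviations = 7840.9167
Step 4: Sample variance = 7840.9167 / 11 = 712.8106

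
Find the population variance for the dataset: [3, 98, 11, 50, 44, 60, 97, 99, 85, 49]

1108.44

Step 1: Compute the mean: (3 + 98 + 11 + 50 + 44 + 60 + 97 + 99 + 85 + 49) / 10 = 59.6
Step 2: Compute squared deviations from the mean:
  (3 - 59.6)^2 = 3203.56
  (98 - 59.6)^2 = 1474.56
  (11 - 59.6)^2 = 2361.96
  (50 - 59.6)^2 = 92.16
  (44 - 59.6)^2 = 243.36
  (60 - 59.6)^2 = 0.16
  (97 - 59.6)^2 = 1398.76
  (99 - 59.6)^2 = 1552.36
  (85 - 59.6)^2 = 645.16
  (49 - 59.6)^2 = 112.36
Step 3: Sum of squared deviations = 11084.4
Step 4: Population variance = 11084.4 / 10 = 1108.44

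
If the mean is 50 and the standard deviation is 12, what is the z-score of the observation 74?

2

Step 1: Recall the z-score formula: z = (x - mu) / sigma
Step 2: Substitute values: z = (74 - 50) / 12
Step 3: z = 24 / 12 = 2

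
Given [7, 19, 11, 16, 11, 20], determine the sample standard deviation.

5.1381

Step 1: Compute the mean: 14
Step 2: Sum of squared deviations from the mean: 132
Step 3: Sample variance = 132 / 5 = 26.4
Step 4: Standard deviation = sqrt(26.4) = 5.1381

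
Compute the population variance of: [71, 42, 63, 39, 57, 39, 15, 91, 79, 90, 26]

594.4132

Step 1: Compute the mean: (71 + 42 + 63 + 39 + 57 + 39 + 15 + 91 + 79 + 90 + 26) / 11 = 55.6364
Step 2: Compute squared deviations from the mean:
  (71 - 55.6364)^2 = 236.0413
  (42 - 55.6364)^2 = 185.9504
  (63 - 55.6364)^2 = 54.2231
  (39 - 55.6364)^2 = 276.7686
  (57 - 55.6364)^2 = 1.8595
  (39 - 55.6364)^2 = 276.7686
  (15 - 55.6364)^2 = 1651.314
  (91 - 55.6364)^2 = 1250.5868
  (79 - 55.6364)^2 = 545.8595
  (90 - 55.6364)^2 = 1180.8595
  (26 - 55.6364)^2 = 878.314
Step 3: Sum of squared deviations = 6538.5455
Step 4: Population variance = 6538.5455 / 11 = 594.4132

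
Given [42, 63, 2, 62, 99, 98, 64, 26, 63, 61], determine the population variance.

780.8

Step 1: Compute the mean: (42 + 63 + 2 + 62 + 99 + 98 + 64 + 26 + 63 + 61) / 10 = 58
Step 2: Compute squared deviations from the mean:
  (42 - 58)^2 = 256
  (63 - 58)^2 = 25
  (2 - 58)^2 = 3136
  (62 - 58)^2 = 16
  (99 - 58)^2 = 1681
  (98 - 58)^2 = 1600
  (64 - 58)^2 = 36
  (26 - 58)^2 = 1024
  (63 - 58)^2 = 25
  (61 - 58)^2 = 9
Step 3: Sum of squared deviations = 7808
Step 4: Population variance = 7808 / 10 = 780.8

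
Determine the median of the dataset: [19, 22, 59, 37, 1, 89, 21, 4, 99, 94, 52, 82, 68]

52

Step 1: Sort the data in ascending order: [1, 4, 19, 21, 22, 37, 52, 59, 68, 82, 89, 94, 99]
Step 2: The number of values is n = 13.
Step 3: Since n is odd, the median is the middle value at position 7: 52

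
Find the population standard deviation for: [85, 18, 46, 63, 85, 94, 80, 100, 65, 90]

23.9006

Step 1: Compute the mean: 72.6
Step 2: Sum of squared deviations from the mean: 5712.4
Step 3: Population variance = 5712.4 / 10 = 571.24
Step 4: Standard deviation = sqrt(571.24) = 23.9006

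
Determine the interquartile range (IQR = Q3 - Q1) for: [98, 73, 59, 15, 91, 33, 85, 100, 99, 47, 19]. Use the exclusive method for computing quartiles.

65

Step 1: Sort the data: [15, 19, 33, 47, 59, 73, 85, 91, 98, 99, 100]
Step 2: n = 11
Step 3: Using the exclusive quartile method:
  Q1 = 33
  Q2 (median) = 73
  Q3 = 98
  IQR = Q3 - Q1 = 98 - 33 = 65
Step 4: IQR = 65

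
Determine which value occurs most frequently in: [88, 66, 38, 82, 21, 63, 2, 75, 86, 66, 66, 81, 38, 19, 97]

66

Step 1: Count the frequency of each value:
  2: appears 1 time(s)
  19: appears 1 time(s)
  21: appears 1 time(s)
  38: appears 2 time(s)
  63: appears 1 time(s)
  66: appears 3 time(s)
  75: appears 1 time(s)
  81: appears 1 time(s)
  82: appears 1 time(s)
  86: appears 1 time(s)
  88: appears 1 time(s)
  97: appears 1 time(s)
Step 2: The value 66 appears most frequently (3 times).
Step 3: Mode = 66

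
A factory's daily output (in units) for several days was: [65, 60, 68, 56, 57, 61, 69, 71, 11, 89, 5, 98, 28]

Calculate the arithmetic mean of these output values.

56.7692

Step 1: Sum all values: 65 + 60 + 68 + 56 + 57 + 61 + 69 + 71 + 11 + 89 + 5 + 98 + 28 = 738
Step 2: Count the number of values: n = 13
Step 3: Mean = sum / n = 738 / 13 = 56.7692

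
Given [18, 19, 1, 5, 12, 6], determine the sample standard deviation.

7.3598

Step 1: Compute the mean: 10.1667
Step 2: Sum of squared deviations from the mean: 270.8333
Step 3: Sample variance = 270.8333 / 5 = 54.1667
Step 4: Standard deviation = sqrt(54.1667) = 7.3598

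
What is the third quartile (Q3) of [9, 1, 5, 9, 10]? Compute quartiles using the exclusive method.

9.5

Step 1: Sort the data: [1, 5, 9, 9, 10]
Step 2: n = 5
Step 3: Using the exclusive quartile method:
  Q1 = 3
  Q2 (median) = 9
  Q3 = 9.5
  IQR = Q3 - Q1 = 9.5 - 3 = 6.5
Step 4: Q3 = 9.5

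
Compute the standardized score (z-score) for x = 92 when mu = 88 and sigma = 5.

0.8

Step 1: Recall the z-score formula: z = (x - mu) / sigma
Step 2: Substitute values: z = (92 - 88) / 5
Step 3: z = 4 / 5 = 0.8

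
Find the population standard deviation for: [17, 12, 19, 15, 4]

5.2383

Step 1: Compute the mean: 13.4
Step 2: Sum of squared deviations from the mean: 137.2
Step 3: Population variance = 137.2 / 5 = 27.44
Step 4: Standard deviation = sqrt(27.44) = 5.2383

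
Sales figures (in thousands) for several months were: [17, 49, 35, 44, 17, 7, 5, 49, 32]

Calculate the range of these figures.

44

Step 1: Identify the maximum value: max = 49
Step 2: Identify the minimum value: min = 5
Step 3: Range = max - min = 49 - 5 = 44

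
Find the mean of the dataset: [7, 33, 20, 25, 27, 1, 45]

22.5714

Step 1: Sum all values: 7 + 33 + 20 + 25 + 27 + 1 + 45 = 158
Step 2: Count the number of values: n = 7
Step 3: Mean = sum / n = 158 / 7 = 22.5714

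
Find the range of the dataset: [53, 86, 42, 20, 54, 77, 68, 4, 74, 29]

82

Step 1: Identify the maximum value: max = 86
Step 2: Identify the minimum value: min = 4
Step 3: Range = max - min = 86 - 4 = 82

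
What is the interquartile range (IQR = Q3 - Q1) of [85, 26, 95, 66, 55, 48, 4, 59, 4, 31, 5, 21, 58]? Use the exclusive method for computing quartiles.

49.5

Step 1: Sort the data: [4, 4, 5, 21, 26, 31, 48, 55, 58, 59, 66, 85, 95]
Step 2: n = 13
Step 3: Using the exclusive quartile method:
  Q1 = 13
  Q2 (median) = 48
  Q3 = 62.5
  IQR = Q3 - Q1 = 62.5 - 13 = 49.5
Step 4: IQR = 49.5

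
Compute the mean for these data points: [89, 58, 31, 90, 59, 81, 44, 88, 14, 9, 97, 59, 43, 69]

59.3571

Step 1: Sum all values: 89 + 58 + 31 + 90 + 59 + 81 + 44 + 88 + 14 + 9 + 97 + 59 + 43 + 69 = 831
Step 2: Count the number of values: n = 14
Step 3: Mean = sum / n = 831 / 14 = 59.3571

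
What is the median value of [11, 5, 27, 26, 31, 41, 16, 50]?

26.5

Step 1: Sort the data in ascending order: [5, 11, 16, 26, 27, 31, 41, 50]
Step 2: The number of values is n = 8.
Step 3: Since n is even, the median is the average of positions 4 and 5:
  Median = (26 + 27) / 2 = 26.5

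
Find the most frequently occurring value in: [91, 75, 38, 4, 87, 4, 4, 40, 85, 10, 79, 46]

4

Step 1: Count the frequency of each value:
  4: appears 3 time(s)
  10: appears 1 time(s)
  38: appears 1 time(s)
  40: appears 1 time(s)
  46: appears 1 time(s)
  75: appears 1 time(s)
  79: appears 1 time(s)
  85: appears 1 time(s)
  87: appears 1 time(s)
  91: appears 1 time(s)
Step 2: The value 4 appears most frequently (3 times).
Step 3: Mode = 4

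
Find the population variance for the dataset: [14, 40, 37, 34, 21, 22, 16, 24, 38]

88.6667

Step 1: Compute the mean: (14 + 40 + 37 + 34 + 21 + 22 + 16 + 24 + 38) / 9 = 27.3333
Step 2: Compute squared deviations from the mean:
  (14 - 27.3333)^2 = 177.7778
  (40 - 27.3333)^2 = 160.4444
  (37 - 27.3333)^2 = 93.4444
  (34 - 27.3333)^2 = 44.4444
  (21 - 27.3333)^2 = 40.1111
  (22 - 27.3333)^2 = 28.4444
  (16 - 27.3333)^2 = 128.4444
  (24 - 27.3333)^2 = 11.1111
  (38 - 27.3333)^2 = 113.7778
Step 3: Sum of squared deviations = 798
Step 4: Population variance = 798 / 9 = 88.6667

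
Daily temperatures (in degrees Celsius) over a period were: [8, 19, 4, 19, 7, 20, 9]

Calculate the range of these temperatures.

16

Step 1: Identify the maximum value: max = 20
Step 2: Identify the minimum value: min = 4
Step 3: Range = max - min = 20 - 4 = 16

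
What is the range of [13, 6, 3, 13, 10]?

10

Step 1: Identify the maximum value: max = 13
Step 2: Identify the minimum value: min = 3
Step 3: Range = max - min = 13 - 3 = 10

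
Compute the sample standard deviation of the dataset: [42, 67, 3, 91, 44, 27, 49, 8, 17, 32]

26.9691

Step 1: Compute the mean: 38
Step 2: Sum of squared deviations from the mean: 6546
Step 3: Sample variance = 6546 / 9 = 727.3333
Step 4: Standard deviation = sqrt(727.3333) = 26.9691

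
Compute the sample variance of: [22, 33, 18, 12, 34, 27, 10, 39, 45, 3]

186.2333

Step 1: Compute the mean: (22 + 33 + 18 + 12 + 34 + 27 + 10 + 39 + 45 + 3) / 10 = 24.3
Step 2: Compute squared deviations from the mean:
  (22 - 24.3)^2 = 5.29
  (33 - 24.3)^2 = 75.69
  (18 - 24.3)^2 = 39.69
  (12 - 24.3)^2 = 151.29
  (34 - 24.3)^2 = 94.09
  (27 - 24.3)^2 = 7.29
  (10 - 24.3)^2 = 204.49
  (39 - 24.3)^2 = 216.09
  (45 - 24.3)^2 = 428.49
  (3 - 24.3)^2 = 453.69
Step 3: Sum of squared deviations = 1676.1
Step 4: Sample variance = 1676.1 / 9 = 186.2333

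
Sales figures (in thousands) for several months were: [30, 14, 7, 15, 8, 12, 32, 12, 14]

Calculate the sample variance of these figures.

79.75

Step 1: Compute the mean: (30 + 14 + 7 + 15 + 8 + 12 + 32 + 12 + 14) / 9 = 16
Step 2: Compute squared deviations from the mean:
  (30 - 16)^2 = 196
  (14 - 16)^2 = 4
  (7 - 16)^2 = 81
  (15 - 16)^2 = 1
  (8 - 16)^2 = 64
  (12 - 16)^2 = 16
  (32 - 16)^2 = 256
  (12 - 16)^2 = 16
  (14 - 16)^2 = 4
Step 3: Sum of squared deviations = 638
Step 4: Sample variance = 638 / 8 = 79.75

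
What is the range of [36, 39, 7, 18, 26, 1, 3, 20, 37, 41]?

40

Step 1: Identify the maximum value: max = 41
Step 2: Identify the minimum value: min = 1
Step 3: Range = max - min = 41 - 1 = 40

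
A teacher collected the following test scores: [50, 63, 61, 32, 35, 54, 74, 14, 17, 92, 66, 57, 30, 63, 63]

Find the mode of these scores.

63

Step 1: Count the frequency of each value:
  14: appears 1 time(s)
  17: appears 1 time(s)
  30: appears 1 time(s)
  32: appears 1 time(s)
  35: appears 1 time(s)
  50: appears 1 time(s)
  54: appears 1 time(s)
  57: appears 1 time(s)
  61: appears 1 time(s)
  63: appears 3 time(s)
  66: appears 1 time(s)
  74: appears 1 time(s)
  92: appears 1 time(s)
Step 2: The value 63 appears most frequently (3 times).
Step 3: Mode = 63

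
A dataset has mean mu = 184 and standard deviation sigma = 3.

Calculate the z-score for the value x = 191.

2.3333

Step 1: Recall the z-score formula: z = (x - mu) / sigma
Step 2: Substitute values: z = (191 - 184) / 3
Step 3: z = 7 / 3 = 2.3333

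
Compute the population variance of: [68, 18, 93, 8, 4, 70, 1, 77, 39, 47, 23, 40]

876.7222

Step 1: Compute the mean: (68 + 18 + 93 + 8 + 4 + 70 + 1 + 77 + 39 + 47 + 23 + 40) / 12 = 40.6667
Step 2: Compute squared deviations from the mean:
  (68 - 40.6667)^2 = 747.1111
  (18 - 40.6667)^2 = 513.7778
  (93 - 40.6667)^2 = 2738.7778
  (8 - 40.6667)^2 = 1067.1111
  (4 - 40.6667)^2 = 1344.4444
  (70 - 40.6667)^2 = 860.4444
  (1 - 40.6667)^2 = 1573.4444
  (77 - 40.6667)^2 = 1320.1111
  (39 - 40.6667)^2 = 2.7778
  (47 - 40.6667)^2 = 40.1111
  (23 - 40.6667)^2 = 312.1111
  (40 - 40.6667)^2 = 0.4444
Step 3: Sum of squared deviations = 10520.6667
Step 4: Population variance = 10520.6667 / 12 = 876.7222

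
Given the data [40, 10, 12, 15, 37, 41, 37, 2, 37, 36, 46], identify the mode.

37

Step 1: Count the frequency of each value:
  2: appears 1 time(s)
  10: appears 1 time(s)
  12: appears 1 time(s)
  15: appears 1 time(s)
  36: appears 1 time(s)
  37: appears 3 time(s)
  40: appears 1 time(s)
  41: appears 1 time(s)
  46: appears 1 time(s)
Step 2: The value 37 appears most frequently (3 times).
Step 3: Mode = 37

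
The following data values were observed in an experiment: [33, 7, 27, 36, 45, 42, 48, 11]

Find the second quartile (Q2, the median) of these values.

34.5

Step 1: Sort the data: [7, 11, 27, 33, 36, 42, 45, 48]
Step 2: n = 8
Step 3: Q2 is the median. Since n is even, it is the average of the values at positions 4 and 5:
  Q2 = (33 + 36) / 2 = 34.5
Step 4: Q2 = 34.5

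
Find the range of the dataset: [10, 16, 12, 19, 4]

15

Step 1: Identify the maximum value: max = 19
Step 2: Identify the minimum value: min = 4
Step 3: Range = max - min = 19 - 4 = 15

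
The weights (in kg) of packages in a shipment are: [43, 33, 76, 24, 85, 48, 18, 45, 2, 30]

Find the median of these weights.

38

Step 1: Sort the data in ascending order: [2, 18, 24, 30, 33, 43, 45, 48, 76, 85]
Step 2: The number of values is n = 10.
Step 3: Since n is even, the median is the average of positions 5 and 6:
  Median = (33 + 43) / 2 = 38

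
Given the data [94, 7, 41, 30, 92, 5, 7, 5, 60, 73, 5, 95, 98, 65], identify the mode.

5

Step 1: Count the frequency of each value:
  5: appears 3 time(s)
  7: appears 2 time(s)
  30: appears 1 time(s)
  41: appears 1 time(s)
  60: appears 1 time(s)
  65: appears 1 time(s)
  73: appears 1 time(s)
  92: appears 1 time(s)
  94: appears 1 time(s)
  95: appears 1 time(s)
  98: appears 1 time(s)
Step 2: The value 5 appears most frequently (3 times).
Step 3: Mode = 5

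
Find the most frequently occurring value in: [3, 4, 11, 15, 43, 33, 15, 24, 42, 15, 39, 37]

15

Step 1: Count the frequency of each value:
  3: appears 1 time(s)
  4: appears 1 time(s)
  11: appears 1 time(s)
  15: appears 3 time(s)
  24: appears 1 time(s)
  33: appears 1 time(s)
  37: appears 1 time(s)
  39: appears 1 time(s)
  42: appears 1 time(s)
  43: appears 1 time(s)
Step 2: The value 15 appears most frequently (3 times).
Step 3: Mode = 15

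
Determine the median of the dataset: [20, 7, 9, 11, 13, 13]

12

Step 1: Sort the data in ascending order: [7, 9, 11, 13, 13, 20]
Step 2: The number of values is n = 6.
Step 3: Since n is even, the median is the average of positions 3 and 4:
  Median = (11 + 13) / 2 = 12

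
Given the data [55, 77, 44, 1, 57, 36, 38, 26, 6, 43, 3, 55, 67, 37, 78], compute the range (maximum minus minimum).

77

Step 1: Identify the maximum value: max = 78
Step 2: Identify the minimum value: min = 1
Step 3: Range = max - min = 78 - 1 = 77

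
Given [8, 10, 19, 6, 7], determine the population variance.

22

Step 1: Compute the mean: (8 + 10 + 19 + 6 + 7) / 5 = 10
Step 2: Compute squared deviations from the mean:
  (8 - 10)^2 = 4
  (10 - 10)^2 = 0
  (19 - 10)^2 = 81
  (6 - 10)^2 = 16
  (7 - 10)^2 = 9
Step 3: Sum of squared deviations = 110
Step 4: Population variance = 110 / 5 = 22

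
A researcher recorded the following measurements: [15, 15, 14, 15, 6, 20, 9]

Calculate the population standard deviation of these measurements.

4.2378

Step 1: Compute the mean: 13.4286
Step 2: Sum of squared deviations from the mean: 125.7143
Step 3: Population variance = 125.7143 / 7 = 17.9592
Step 4: Standard deviation = sqrt(17.9592) = 4.2378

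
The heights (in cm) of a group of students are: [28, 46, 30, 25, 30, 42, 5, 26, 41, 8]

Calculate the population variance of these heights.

163.89

Step 1: Compute the mean: (28 + 46 + 30 + 25 + 30 + 42 + 5 + 26 + 41 + 8) / 10 = 28.1
Step 2: Compute squared deviations from the mean:
  (28 - 28.1)^2 = 0.01
  (46 - 28.1)^2 = 320.41
  (30 - 28.1)^2 = 3.61
  (25 - 28.1)^2 = 9.61
  (30 - 28.1)^2 = 3.61
  (42 - 28.1)^2 = 193.21
  (5 - 28.1)^2 = 533.61
  (26 - 28.1)^2 = 4.41
  (41 - 28.1)^2 = 166.41
  (8 - 28.1)^2 = 404.01
Step 3: Sum of squared deviations = 1638.9
Step 4: Population variance = 1638.9 / 10 = 163.89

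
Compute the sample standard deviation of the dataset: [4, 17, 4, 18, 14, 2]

7.2778

Step 1: Compute the mean: 9.8333
Step 2: Sum of squared deviations from the mean: 264.8333
Step 3: Sample variance = 264.8333 / 5 = 52.9667
Step 4: Standard deviation = sqrt(52.9667) = 7.2778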